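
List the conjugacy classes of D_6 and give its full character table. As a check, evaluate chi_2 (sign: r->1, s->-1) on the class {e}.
Conjugacy classes: {e} of size 1, {r^3} of size 1, {r^1, r^5} of size 2, {r^2, r^4} of size 2, {s, sr^2, ...} of size 3, {sr, sr^3, ...} of size 3.
Character table:
  irrep \ class              {e} (size 1)  {r^3} (size 1)  {r^1, r^5} (size 2)  {r^2, r^4} (size 2)  {s, sr^2, ...} (size 3)  {sr, sr^3, ...} (size 3)
  chi_1 (triv)               1             1               1                    1                    1                        1                       
  chi_2 (sign: r->1, s->-1)  1             1               1                    1                    -1                       -1                      
  chi_3 (r->-1, s->1)        1             -1              -1                   1                    1                        -1                      
  chi_4 (r->-1, s->-1)       1             -1              -1                   1                    -1                       1                       
  chi_5 (2d, j=1)            2             -2              1                    -1                   0                        0                       
  chi_6 (2d, j=2)            2             2               -1                   -1                   0                        0                       

Spot check: chi_2 (sign: r->1, s->-1) on {e} = 1.

Working: D_6 has order 2*6 = 12 with 6 conjugacy classes, hence 6 irreducibles. Sum of squared dims 1 + 1 + 1 + 1 + 4 + 4 = 12 = |G|. Linear characters come from the abelianisation; the 2-dimensional irreps have character r^k -> 2*cos(2*pi*j*k/6), reflections -> 0.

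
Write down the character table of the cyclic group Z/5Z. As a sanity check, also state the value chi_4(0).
Character table of Z/5Z (irreps indexed chi_0,...,chi_4 with chi_k(m) = zeta_5^(k*m), zeta_5 = exp(2*pi*i/5)):
  irrep \ class  {0} (size 1)  {1} (size 1)    {2} (size 1)    {3} (size 1)    {4} (size 1)  
  chi_0          1             1               1               1               1             
  chi_1          1             exp(2*I*pi/5)   exp(4*I*pi/5)   exp(-4*I*pi/5)  exp(-2*I*pi/5)
  chi_2          1             exp(4*I*pi/5)   exp(-2*I*pi/5)  exp(2*I*pi/5)   exp(-4*I*pi/5)
  chi_3          1             exp(-4*I*pi/5)  exp(2*I*pi/5)   exp(-2*I*pi/5)  exp(4*I*pi/5) 
  chi_4          1             exp(-2*I*pi/5)  exp(-4*I*pi/5)  exp(4*I*pi/5)   exp(2*I*pi/5) 

Spot check: chi_4(0) = zeta_5^(4*0) = zeta_5^0 = 1.

Derivation: Z/5Z is abelian, so all 5 irreducible complex representations are 1-dimensional. They are given by chi_k(m) = zeta_5^(k*m) for k = 0,...,4. Row orthogonality: sum_m chi_k(m) conj(chi_l(m)) = 5 * [k = l].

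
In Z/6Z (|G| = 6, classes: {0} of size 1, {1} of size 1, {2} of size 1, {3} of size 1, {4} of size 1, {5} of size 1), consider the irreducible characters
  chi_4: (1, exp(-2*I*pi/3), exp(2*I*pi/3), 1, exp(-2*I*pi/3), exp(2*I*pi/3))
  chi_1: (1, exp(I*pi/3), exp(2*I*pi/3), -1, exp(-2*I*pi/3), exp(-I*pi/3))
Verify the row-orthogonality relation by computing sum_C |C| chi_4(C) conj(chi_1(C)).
Sum = 0; so <chi_4, chi_1> = 0 (distinct irreducibles are orthogonal).

Justification: Compute term by term over conjugacy classes (|C| * chi_4(C) * conj(chi_1(C))):
  1*(1)*conj(1) + 1*(exp(-2*I*pi/3))*conj(exp(I*pi/3)) + 1*(exp(2*I*pi/3))*conj(exp(2*I*pi/3)) + 1*(1)*conj(-1) + 1*(exp(-2*I*pi/3))*conj(exp(-2*I*pi/3)) + 1*(exp(2*I*pi/3))*conj(exp(-I*pi/3))
  = (1) + (-1) + (1) + (-1) + (1) + (-1)
  = 0.
(Exp terms are combined using exp(i*s)*conj(exp(i*t)) = exp(i*(s-t)), and sums of them are collapsed using the identity that for every m > 1 the m distinct m-th roots of unity sum to 0, e.g. 1 + exp(2*I*pi/3) + exp(-2*I*pi/3) = 0.)
Dividing by |G| = 6 gives 0/6 = 0, matching the row-orthogonality relation <chi_4, chi_1> = [chi_4 = chi_1].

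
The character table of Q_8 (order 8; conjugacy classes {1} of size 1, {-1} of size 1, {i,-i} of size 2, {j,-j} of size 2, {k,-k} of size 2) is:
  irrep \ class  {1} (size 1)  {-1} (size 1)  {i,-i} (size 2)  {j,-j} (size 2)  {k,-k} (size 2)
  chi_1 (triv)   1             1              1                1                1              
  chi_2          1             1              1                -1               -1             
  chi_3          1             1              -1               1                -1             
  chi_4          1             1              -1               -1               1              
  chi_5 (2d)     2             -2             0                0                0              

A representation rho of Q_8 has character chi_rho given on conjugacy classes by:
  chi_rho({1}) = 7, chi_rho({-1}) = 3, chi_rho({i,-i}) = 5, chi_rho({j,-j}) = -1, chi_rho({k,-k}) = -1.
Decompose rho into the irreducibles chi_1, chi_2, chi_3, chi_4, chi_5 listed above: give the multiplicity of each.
Multiplicities: chi_1: 2, chi_2: 3, chi_3: 0, chi_4: 0, chi_5: 1.

Why: Use <chi_rho, chi> = (1/|G|) sum_C |C| * chi_rho(C) * conj(chi(C)) with |G| = 8 for each irreducible chi in the table:
  <chi_rho, chi_1> = (1/8)[1*(7)*conj(1) + 1*(3)*conj(1) + 2*(5)*conj(1) + 2*(-1)*conj(1) + 2*(-1)*conj(1)]
      = (1/8)[(7) + (3) + (10) + (-2) + (-2)] = 16/8 = 2
  <chi_rho, chi_2> = (1/8)[1*(7)*conj(1) + 1*(3)*conj(1) + 2*(5)*conj(1) + 2*(-1)*conj(-1) + 2*(-1)*conj(-1)]
      = (1/8)[(7) + (3) + (10) + (2) + (2)] = 24/8 = 3
  <chi_rho, chi_3> = (1/8)[1*(7)*conj(1) + 1*(3)*conj(1) + 2*(5)*conj(-1) + 2*(-1)*conj(1) + 2*(-1)*conj(-1)]
      = (1/8)[(7) + (3) + (-10) + (-2) + (2)] = 0/8 = 0
  <chi_rho, chi_4> = (1/8)[1*(7)*conj(1) + 1*(3)*conj(1) + 2*(5)*conj(-1) + 2*(-1)*conj(-1) + 2*(-1)*conj(1)]
      = (1/8)[(7) + (3) + (-10) + (2) + (-2)] = 0/8 = 0
  <chi_rho, chi_5> = (1/8)[1*(7)*conj(2) + 1*(3)*conj(-2) + 2*(5)*conj(0) + 2*(-1)*conj(0) + 2*(-1)*conj(0)]
      = (1/8)[(14) + (-6) + (0) + (0) + (0)] = 8/8 = 1
Dimension check: dim(rho) = sum (mult * dim) = 2*1 + 3*1 + 0*1 + 0*1 + 1*2 = 7 = chi_rho(e) = 7.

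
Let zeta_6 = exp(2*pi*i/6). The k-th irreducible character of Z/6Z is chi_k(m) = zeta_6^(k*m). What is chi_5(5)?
chi_5(5) = zeta_6^25 = exp(I*pi/3)

Working: chi_5(5) = zeta_6^(5*5) = zeta_6^25. Since zeta_6^6 = 1, this equals zeta_6^1 = exp(2*pi*i*1/6) = exp(I*pi/3).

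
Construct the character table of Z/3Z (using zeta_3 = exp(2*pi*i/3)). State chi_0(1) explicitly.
Character table of Z/3Z (irreps indexed chi_0,...,chi_2 with chi_k(m) = zeta_3^(k*m), zeta_3 = exp(2*pi*i/3)):
  irrep \ class  {0} (size 1)  {1} (size 1)    {2} (size 1)  
  chi_0          1             1               1             
  chi_1          1             exp(2*I*pi/3)   exp(-2*I*pi/3)
  chi_2          1             exp(-2*I*pi/3)  exp(2*I*pi/3) 

Spot check: chi_0(1) = zeta_3^(0*1) = zeta_3^0 = 1.

Working: Z/3Z is abelian, so all 3 irreducible complex representations are 1-dimensional. They are given by chi_k(m) = zeta_3^(k*m) for k = 0,...,2. Row orthogonality: sum_m chi_k(m) conj(chi_l(m)) = 3 * [k = l].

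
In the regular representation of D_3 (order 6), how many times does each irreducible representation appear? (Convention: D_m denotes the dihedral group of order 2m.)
Each irreducible V_i of dimension d_i appears with multiplicity d_i, i.e. rho_reg = (direct sum over all irreducibles V_i) d_i V_i. The irreducible dimensions for D_3 are 1, 1, 2: 2 irreducibles of dimension 1, each with multiplicity 1; 1 irreducible of dimension 2, with multiplicity 2. Total dimension 2*1*1 + 1*2*2 = 6 = |G|.

Derivation: General theorem: in the regular representation of a finite group G, each irreducible appears with multiplicity equal to its dimension. Check: dim(rho_reg) = sum d_i^2 = 1 + 1 + 4 = 6 = |G|.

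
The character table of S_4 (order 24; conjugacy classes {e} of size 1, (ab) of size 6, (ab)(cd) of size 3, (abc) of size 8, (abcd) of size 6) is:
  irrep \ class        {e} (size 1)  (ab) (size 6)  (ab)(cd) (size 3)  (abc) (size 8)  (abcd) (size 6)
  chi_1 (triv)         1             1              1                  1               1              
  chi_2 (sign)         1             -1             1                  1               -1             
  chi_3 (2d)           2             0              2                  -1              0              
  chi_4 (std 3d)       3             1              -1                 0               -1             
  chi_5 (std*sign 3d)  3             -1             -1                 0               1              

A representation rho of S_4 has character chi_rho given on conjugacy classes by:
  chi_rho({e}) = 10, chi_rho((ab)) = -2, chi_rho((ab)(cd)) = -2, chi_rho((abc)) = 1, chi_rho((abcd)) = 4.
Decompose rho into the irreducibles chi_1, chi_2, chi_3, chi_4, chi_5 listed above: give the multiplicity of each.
Multiplicities: chi_1: 1, chi_2: 0, chi_3: 0, chi_4: 0, chi_5: 3.

Details: Use <chi_rho, chi> = (1/|G|) sum_C |C| * chi_rho(C) * conj(chi(C)) with |G| = 24 for each irreducible chi in the table:
  <chi_rho, chi_1> = (1/24)[1*(10)*conj(1) + 6*(-2)*conj(1) + 3*(-2)*conj(1) + 8*(1)*conj(1) + 6*(4)*conj(1)]
      = (1/24)[(10) + (-12) + (-6) + (8) + (24)] = 24/24 = 1
  <chi_rho, chi_2> = (1/24)[1*(10)*conj(1) + 6*(-2)*conj(-1) + 3*(-2)*conj(1) + 8*(1)*conj(1) + 6*(4)*conj(-1)]
      = (1/24)[(10) + (12) + (-6) + (8) + (-24)] = 0/24 = 0
  <chi_rho, chi_3> = (1/24)[1*(10)*conj(2) + 6*(-2)*conj(0) + 3*(-2)*conj(2) + 8*(1)*conj(-1) + 6*(4)*conj(0)]
      = (1/24)[(20) + (0) + (-12) + (-8) + (0)] = 0/24 = 0
  <chi_rho, chi_4> = (1/24)[1*(10)*conj(3) + 6*(-2)*conj(1) + 3*(-2)*conj(-1) + 8*(1)*conj(0) + 6*(4)*conj(-1)]
      = (1/24)[(30) + (-12) + (6) + (0) + (-24)] = 0/24 = 0
  <chi_rho, chi_5> = (1/24)[1*(10)*conj(3) + 6*(-2)*conj(-1) + 3*(-2)*conj(-1) + 8*(1)*conj(0) + 6*(4)*conj(1)]
      = (1/24)[(30) + (12) + (6) + (0) + (24)] = 72/24 = 3
Dimension check: dim(rho) = sum (mult * dim) = 1*1 + 0*1 + 0*2 + 0*3 + 3*3 = 10 = chi_rho(e) = 10.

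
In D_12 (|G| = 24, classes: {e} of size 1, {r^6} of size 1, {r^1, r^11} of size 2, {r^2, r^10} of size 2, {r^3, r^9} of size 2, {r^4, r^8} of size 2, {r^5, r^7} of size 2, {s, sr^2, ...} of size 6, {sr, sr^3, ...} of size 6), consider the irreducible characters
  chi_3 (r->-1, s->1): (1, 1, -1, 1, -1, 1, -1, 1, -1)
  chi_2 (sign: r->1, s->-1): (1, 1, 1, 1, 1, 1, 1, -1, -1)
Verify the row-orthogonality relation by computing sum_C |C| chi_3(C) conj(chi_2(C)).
Sum = 0; so <chi_3, chi_2> = 0 (distinct irreducibles are orthogonal).

Justification: Compute term by term over conjugacy classes (|C| * chi_3(C) * conj(chi_2(C))):
  1*(1)*conj(1) + 1*(1)*conj(1) + 2*(-1)*conj(1) + 2*(1)*conj(1) + 2*(-1)*conj(1) + 2*(1)*conj(1) + 2*(-1)*conj(1) + 6*(1)*conj(-1) + 6*(-1)*conj(-1)
  = (1) + (1) + (-2) + (2) + (-2) + (2) + (-2) + (-6) + (6)
  = 0.
Dividing by |G| = 24 gives 0/24 = 0, matching the row-orthogonality relation <chi_3, chi_2> = [chi_3 = chi_2].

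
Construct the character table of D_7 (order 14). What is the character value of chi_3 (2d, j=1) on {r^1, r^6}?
Conjugacy classes: {e} of size 1, {r^1, r^6} of size 2, {r^2, r^5} of size 2, {r^3, r^4} of size 2, {s, sr, ..., sr^6} of size 7.
Character table:
  irrep \ class              {e} (size 1)  {r^1, r^6} (size 2)  {r^2, r^5} (size 2)  {r^3, r^4} (size 2)  {s, sr, ..., sr^6} (size 7)
  chi_1 (triv)               1             1                    1                    1                    1                          
  chi_2 (sign: r->1, s->-1)  1             1                    1                    1                    -1                         
  chi_3 (2d, j=1)            2             2*cos(2*pi/7)        -2*cos(3*pi/7)       -2*cos(pi/7)         0                          
  chi_4 (2d, j=2)            2             -2*cos(3*pi/7)       -2*cos(pi/7)         2*cos(2*pi/7)        0                          
  chi_5 (2d, j=3)            2             -2*cos(pi/7)         2*cos(2*pi/7)        -2*cos(3*pi/7)       0                          

Spot check: chi_3 (2d, j=1) on {r^1, r^6} = 2*cos(2*pi/7).

D_7 has order 2*7 = 14 with 5 conjugacy classes, hence 5 irreducibles. Sum of squared dims 1 + 1 + 4 + 4 + 4 = 14 = |G|. Linear characters come from the abelianisation; the 2-dimensional irreps have character r^k -> 2*cos(2*pi*j*k/7), reflections -> 0.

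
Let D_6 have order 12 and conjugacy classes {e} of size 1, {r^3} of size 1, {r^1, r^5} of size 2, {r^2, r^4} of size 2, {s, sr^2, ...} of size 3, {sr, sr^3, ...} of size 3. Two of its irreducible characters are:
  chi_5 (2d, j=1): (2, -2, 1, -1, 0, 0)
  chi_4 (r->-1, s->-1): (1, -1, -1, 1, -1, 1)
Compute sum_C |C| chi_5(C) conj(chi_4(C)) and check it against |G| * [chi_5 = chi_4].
Sum = 0; so <chi_5, chi_4> = 0 (distinct irreducibles are orthogonal).

Explanation: Compute term by term over conjugacy classes (|C| * chi_5(C) * conj(chi_4(C))):
  1*(2)*conj(1) + 1*(-2)*conj(-1) + 2*(1)*conj(-1) + 2*(-1)*conj(1) + 3*(0)*conj(-1) + 3*(0)*conj(1)
  = (2) + (2) + (-2) + (-2) + (0) + (0)
  = 0.
Dividing by |G| = 12 gives 0/12 = 0, matching the row-orthogonality relation <chi_5, chi_4> = [chi_5 = chi_4].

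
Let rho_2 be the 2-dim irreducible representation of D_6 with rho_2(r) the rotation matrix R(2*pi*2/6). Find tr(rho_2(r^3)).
chi_{rho_2}(r^3) = 2*cos(2*pi*2*3/6) = 2

Justification: rho_2(r^3) is rotation by angle 2*pi*2*3/6, whose trace is 2*cos(2*pi*2*3/6) = 2.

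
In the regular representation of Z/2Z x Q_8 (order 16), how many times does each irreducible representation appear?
Each irreducible V_i of dimension d_i appears with multiplicity d_i, i.e. rho_reg = (direct sum over all irreducibles V_i) d_i V_i. The irreducible dimensions for Z/2Z x Q_8 are 1, 1, 1, 1, 1, 1, 1, 1, 2, 2: 8 irreducibles of dimension 1, each with multiplicity 1; 2 irreducibles of dimension 2, each with multiplicity 2. Total dimension 8*1*1 + 2*2*2 = 16 = |G|.

Working: General theorem: in the regular representation of a finite group G, each irreducible appears with multiplicity equal to its dimension. Check: dim(rho_reg) = sum d_i^2 = 1 + 1 + 1 + 1 + 1 + 1 + 1 + 1 + 4 + 4 = 16 = |G|.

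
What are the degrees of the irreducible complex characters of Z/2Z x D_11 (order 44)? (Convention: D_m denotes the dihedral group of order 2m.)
Dimensions: 1, 1, 1, 1, 2, 2, 2, 2, 2, 2, 2, 2, 2, 2

Argument: There are 14 irreducibles (= number of conjugacy classes). Their dimensions d_i satisfy sum d_i^2 = |G| = 44: 1 + 1 + 1 + 1 + 4 + 4 + 4 + 4 + 4 + 4 + 4 + 4 + 4 + 4 = 44. (For the product with Z/2Z: each of the 2 1-dim characters of Z/2Z tensors with each irrep of D_11, giving 2 copies of each D_11-dimension.)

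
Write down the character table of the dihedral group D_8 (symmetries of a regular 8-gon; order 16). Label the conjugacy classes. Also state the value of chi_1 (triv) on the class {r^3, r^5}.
Conjugacy classes: {e} of size 1, {r^4} of size 1, {r^1, r^7} of size 2, {r^2, r^6} of size 2, {r^3, r^5} of size 2, {s, sr^2, ...} of size 4, {sr, sr^3, ...} of size 4.
Character table:
  irrep \ class              {e} (size 1)  {r^4} (size 1)  {r^1, r^7} (size 2)  {r^2, r^6} (size 2)  {r^3, r^5} (size 2)  {s, sr^2, ...} (size 4)  {sr, sr^3, ...} (size 4)
  chi_1 (triv)               1             1               1                    1                    1                    1                        1                       
  chi_2 (sign: r->1, s->-1)  1             1               1                    1                    1                    -1                       -1                      
  chi_3 (r->-1, s->1)        1             1               -1                   1                    -1                   1                        -1                      
  chi_4 (r->-1, s->-1)       1             1               -1                   1                    -1                   -1                       1                       
  chi_5 (2d, j=1)            2             -2              sqrt(2)              0                    -sqrt(2)             0                        0                       
  chi_6 (2d, j=2)            2             2               0                    -2                   0                    0                        0                       
  chi_7 (2d, j=3)            2             -2              -sqrt(2)             0                    sqrt(2)              0                        0                       

Spot check: chi_1 (triv) on {r^3, r^5} = 1.

D_8 has order 2*8 = 16 with 7 conjugacy classes, hence 7 irreducibles. Sum of squared dims 1 + 1 + 1 + 1 + 4 + 4 + 4 = 16 = |G|. Linear characters come from the abelianisation; the 2-dimensional irreps have character r^k -> 2*cos(2*pi*j*k/8), reflections -> 0.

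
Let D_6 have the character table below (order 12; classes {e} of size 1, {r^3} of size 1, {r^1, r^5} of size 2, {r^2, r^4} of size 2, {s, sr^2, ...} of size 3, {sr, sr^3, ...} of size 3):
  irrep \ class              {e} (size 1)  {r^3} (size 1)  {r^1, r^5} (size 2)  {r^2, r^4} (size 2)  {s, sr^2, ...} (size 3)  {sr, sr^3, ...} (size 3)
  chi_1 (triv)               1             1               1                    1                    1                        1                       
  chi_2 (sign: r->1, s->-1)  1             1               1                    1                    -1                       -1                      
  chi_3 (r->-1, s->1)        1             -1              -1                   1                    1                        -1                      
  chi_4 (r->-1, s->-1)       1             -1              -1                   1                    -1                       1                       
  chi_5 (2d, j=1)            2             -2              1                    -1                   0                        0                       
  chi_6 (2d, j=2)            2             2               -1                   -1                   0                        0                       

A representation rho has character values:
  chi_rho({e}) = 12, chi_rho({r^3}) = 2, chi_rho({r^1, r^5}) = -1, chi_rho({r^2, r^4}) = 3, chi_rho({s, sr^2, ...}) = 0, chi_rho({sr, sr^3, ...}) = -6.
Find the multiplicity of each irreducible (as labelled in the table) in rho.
Multiplicities: chi_1: 0, chi_2: 3, chi_3: 3, chi_4: 0, chi_5: 1, chi_6: 2.

Details: Use <chi_rho, chi> = (1/|G|) sum_C |C| * chi_rho(C) * conj(chi(C)) with |G| = 12 for each irreducible chi in the table:
  <chi_rho, chi_1> = (1/12)[1*(12)*conj(1) + 1*(2)*conj(1) + 2*(-1)*conj(1) + 2*(3)*conj(1) + 3*(0)*conj(1) + 3*(-6)*conj(1)]
      = (1/12)[(12) + (2) + (-2) + (6) + (0) + (-18)] = 0/12 = 0
  <chi_rho, chi_2> = (1/12)[1*(12)*conj(1) + 1*(2)*conj(1) + 2*(-1)*conj(1) + 2*(3)*conj(1) + 3*(0)*conj(-1) + 3*(-6)*conj(-1)]
      = (1/12)[(12) + (2) + (-2) + (6) + (0) + (18)] = 36/12 = 3
  <chi_rho, chi_3> = (1/12)[1*(12)*conj(1) + 1*(2)*conj(-1) + 2*(-1)*conj(-1) + 2*(3)*conj(1) + 3*(0)*conj(1) + 3*(-6)*conj(-1)]
      = (1/12)[(12) + (-2) + (2) + (6) + (0) + (18)] = 36/12 = 3
  <chi_rho, chi_4> = (1/12)[1*(12)*conj(1) + 1*(2)*conj(-1) + 2*(-1)*conj(-1) + 2*(3)*conj(1) + 3*(0)*conj(-1) + 3*(-6)*conj(1)]
      = (1/12)[(12) + (-2) + (2) + (6) + (0) + (-18)] = 0/12 = 0
  <chi_rho, chi_5> = (1/12)[1*(12)*conj(2) + 1*(2)*conj(-2) + 2*(-1)*conj(1) + 2*(3)*conj(-1) + 3*(0)*conj(0) + 3*(-6)*conj(0)]
      = (1/12)[(24) + (-4) + (-2) + (-6) + (0) + (0)] = 12/12 = 1
  <chi_rho, chi_6> = (1/12)[1*(12)*conj(2) + 1*(2)*conj(2) + 2*(-1)*conj(-1) + 2*(3)*conj(-1) + 3*(0)*conj(0) + 3*(-6)*conj(0)]
      = (1/12)[(24) + (4) + (2) + (-6) + (0) + (0)] = 24/12 = 2
Dimension check: dim(rho) = sum (mult * dim) = 0*1 + 3*1 + 3*1 + 0*1 + 1*2 + 2*2 = 12 = chi_rho(e) = 12.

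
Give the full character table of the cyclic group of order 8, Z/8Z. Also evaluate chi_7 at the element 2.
Character table of Z/8Z (irreps indexed chi_0,...,chi_7 with chi_k(m) = zeta_8^(k*m), zeta_8 = exp(2*pi*i/8)):
  irrep \ class  {0} (size 1)  {1} (size 1)    {2} (size 1)  {3} (size 1)    {4} (size 1)  {5} (size 1)    {6} (size 1)  {7} (size 1)  
  chi_0          1             1               1             1               1             1               1             1             
  chi_1          1             exp(I*pi/4)     I             exp(3*I*pi/4)   -1            exp(-3*I*pi/4)  -I            exp(-I*pi/4)  
  chi_2          1             I               -1            -I              1             I               -1            -I            
  chi_3          1             exp(3*I*pi/4)   -I            exp(I*pi/4)     -1            exp(-I*pi/4)    I             exp(-3*I*pi/4)
  chi_4          1             -1              1             -1              1             -1              1             -1            
  chi_5          1             exp(-3*I*pi/4)  I             exp(-I*pi/4)    -1            exp(I*pi/4)     -I            exp(3*I*pi/4) 
  chi_6          1             -I              -1            I               1             -I              -1            I             
  chi_7          1             exp(-I*pi/4)    -I            exp(-3*I*pi/4)  -1            exp(3*I*pi/4)   I             exp(I*pi/4)   

Spot check: chi_7(2) = zeta_8^(7*2) = zeta_8^14 = -I.

Argument: Z/8Z is abelian, so all 8 irreducible complex representations are 1-dimensional. They are given by chi_k(m) = zeta_8^(k*m) for k = 0,...,7. Row orthogonality: sum_m chi_k(m) conj(chi_l(m)) = 8 * [k = l].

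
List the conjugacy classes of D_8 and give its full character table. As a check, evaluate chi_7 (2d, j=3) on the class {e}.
Conjugacy classes: {e} of size 1, {r^4} of size 1, {r^1, r^7} of size 2, {r^2, r^6} of size 2, {r^3, r^5} of size 2, {s, sr^2, ...} of size 4, {sr, sr^3, ...} of size 4.
Character table:
  irrep \ class              {e} (size 1)  {r^4} (size 1)  {r^1, r^7} (size 2)  {r^2, r^6} (size 2)  {r^3, r^5} (size 2)  {s, sr^2, ...} (size 4)  {sr, sr^3, ...} (size 4)
  chi_1 (triv)               1             1               1                    1                    1                    1                        1                       
  chi_2 (sign: r->1, s->-1)  1             1               1                    1                    1                    -1                       -1                      
  chi_3 (r->-1, s->1)        1             1               -1                   1                    -1                   1                        -1                      
  chi_4 (r->-1, s->-1)       1             1               -1                   1                    -1                   -1                       1                       
  chi_5 (2d, j=1)            2             -2              sqrt(2)              0                    -sqrt(2)             0                        0                       
  chi_6 (2d, j=2)            2             2               0                    -2                   0                    0                        0                       
  chi_7 (2d, j=3)            2             -2              -sqrt(2)             0                    sqrt(2)              0                        0                       

Spot check: chi_7 (2d, j=3) on {e} = 2.

D_8 has order 2*8 = 16 with 7 conjugacy classes, hence 7 irreducibles. Sum of squared dims 1 + 1 + 1 + 1 + 4 + 4 + 4 = 16 = |G|. Linear characters come from the abelianisation; the 2-dimensional irreps have character r^k -> 2*cos(2*pi*j*k/8), reflections -> 0.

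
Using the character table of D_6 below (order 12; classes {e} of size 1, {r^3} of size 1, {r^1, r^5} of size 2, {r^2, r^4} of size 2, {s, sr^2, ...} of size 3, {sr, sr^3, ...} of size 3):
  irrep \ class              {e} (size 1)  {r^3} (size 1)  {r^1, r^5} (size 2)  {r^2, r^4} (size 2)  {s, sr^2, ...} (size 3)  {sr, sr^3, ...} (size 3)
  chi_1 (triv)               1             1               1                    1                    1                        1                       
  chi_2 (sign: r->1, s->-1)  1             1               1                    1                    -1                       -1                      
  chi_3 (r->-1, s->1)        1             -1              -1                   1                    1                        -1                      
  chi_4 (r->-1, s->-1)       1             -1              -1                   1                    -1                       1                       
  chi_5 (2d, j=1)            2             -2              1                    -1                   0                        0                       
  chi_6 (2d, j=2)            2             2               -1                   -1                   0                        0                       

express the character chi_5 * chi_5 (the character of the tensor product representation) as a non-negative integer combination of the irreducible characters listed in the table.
chi_5 tensor chi_5 = chi_1 + chi_2 + chi_6 (all other irreducibles have multiplicity 0).

Reasoning: The character of a tensor product is the pointwise product (chi_5 * chi_5)(C) = chi_5(C) * chi_5(C):
  {e}: (2)*(2), {r^3}: (-2)*(-2), {r^1, r^5}: (1)*(1), {r^2, r^4}: (-1)*(-1), {s, sr^2, ...}: (0)*(0), {sr, sr^3, ...}: (0)*(0)
so (chi_5 * chi_5) takes values
  {e} -> 4, {r^3} -> 4, {r^1, r^5} -> 1, {r^2, r^4} -> 1, {s, sr^2, ...} -> 0, {sr, sr^3, ...} -> 0.
Now take the inner product of this character with each irreducible chi from the table, <chi_5*chi_5, chi> = (1/12) sum_C |C| (chi_5*chi_5)(C) conj(chi(C)):
  <chi_5*chi_5, chi_1> = (1/12)[1*(4)*conj(1) + 1*(4)*conj(1) + 2*(1)*conj(1) + 2*(1)*conj(1) + 3*(0)*conj(1) + 3*(0)*conj(1)]
      = (1/12)[(4) + (4) + (2) + (2) + (0) + (0)] = 12/12 = 1
  <chi_5*chi_5, chi_2> = (1/12)[1*(4)*conj(1) + 1*(4)*conj(1) + 2*(1)*conj(1) + 2*(1)*conj(1) + 3*(0)*conj(-1) + 3*(0)*conj(-1)]
      = (1/12)[(4) + (4) + (2) + (2) + (0) + (0)] = 12/12 = 1
  <chi_5*chi_5, chi_3> = (1/12)[1*(4)*conj(1) + 1*(4)*conj(-1) + 2*(1)*conj(-1) + 2*(1)*conj(1) + 3*(0)*conj(1) + 3*(0)*conj(-1)]
      = (1/12)[(4) + (-4) + (-2) + (2) + (0) + (0)] = 0/12 = 0
  <chi_5*chi_5, chi_4> = (1/12)[1*(4)*conj(1) + 1*(4)*conj(-1) + 2*(1)*conj(-1) + 2*(1)*conj(1) + 3*(0)*conj(-1) + 3*(0)*conj(1)]
      = (1/12)[(4) + (-4) + (-2) + (2) + (0) + (0)] = 0/12 = 0
  <chi_5*chi_5, chi_5> = (1/12)[1*(4)*conj(2) + 1*(4)*conj(-2) + 2*(1)*conj(1) + 2*(1)*conj(-1) + 3*(0)*conj(0) + 3*(0)*conj(0)]
      = (1/12)[(8) + (-8) + (2) + (-2) + (0) + (0)] = 0/12 = 0
  <chi_5*chi_5, chi_6> = (1/12)[1*(4)*conj(2) + 1*(4)*conj(2) + 2*(1)*conj(-1) + 2*(1)*conj(-1) + 3*(0)*conj(0) + 3*(0)*conj(0)]
      = (1/12)[(8) + (8) + (-2) + (-2) + (0) + (0)] = 12/12 = 1
Hence the multiplicities are chi_1: 1, chi_2: 1, chi_6: 1. Dimension check: dim(chi_5)*dim(chi_5) = 2*2 = 4 and sum (mult * dim) = 1*1 + 1*1 + 1*2 = 4.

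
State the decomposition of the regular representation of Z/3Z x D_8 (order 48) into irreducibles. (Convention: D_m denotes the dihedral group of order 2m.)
Each irreducible V_i of dimension d_i appears with multiplicity d_i, i.e. rho_reg = (direct sum over all irreducibles V_i) d_i V_i. The irreducible dimensions for Z/3Z x D_8 are 1, 1, 1, 1, 1, 1, 1, 1, 1, 1, 1, 1, 2, 2, 2, 2, 2, 2, 2, 2, 2: 12 irreducibles of dimension 1, each with multiplicity 1; 9 irreducibles of dimension 2, each with multiplicity 2. Total dimension 12*1*1 + 9*2*2 = 48 = |G|.

General theorem: in the regular representation of a finite group G, each irreducible appears with multiplicity equal to its dimension. Check: dim(rho_reg) = sum d_i^2 = 1 + 1 + 1 + 1 + 1 + 1 + 1 + 1 + 1 + 1 + 1 + 1 + 4 + 4 + 4 + 4 + 4 + 4 + 4 + 4 + 4 = 48 = |G|.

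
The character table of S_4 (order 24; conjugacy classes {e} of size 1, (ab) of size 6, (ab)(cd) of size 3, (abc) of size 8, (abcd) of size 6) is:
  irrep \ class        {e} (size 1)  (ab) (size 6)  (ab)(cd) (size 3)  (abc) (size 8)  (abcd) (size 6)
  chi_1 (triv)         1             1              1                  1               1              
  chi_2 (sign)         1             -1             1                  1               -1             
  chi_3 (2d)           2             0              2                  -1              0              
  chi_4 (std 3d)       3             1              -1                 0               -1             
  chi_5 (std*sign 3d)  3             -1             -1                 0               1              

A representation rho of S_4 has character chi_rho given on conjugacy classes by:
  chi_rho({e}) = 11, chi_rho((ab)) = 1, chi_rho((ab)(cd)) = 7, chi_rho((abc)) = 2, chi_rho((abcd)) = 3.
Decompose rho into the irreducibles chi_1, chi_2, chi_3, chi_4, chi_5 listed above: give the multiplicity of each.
Multiplicities: chi_1: 3, chi_2: 1, chi_3: 2, chi_4: 0, chi_5: 1.

Argument: Use <chi_rho, chi> = (1/|G|) sum_C |C| * chi_rho(C) * conj(chi(C)) with |G| = 24 for each irreducible chi in the table:
  <chi_rho, chi_1> = (1/24)[1*(11)*conj(1) + 6*(1)*conj(1) + 3*(7)*conj(1) + 8*(2)*conj(1) + 6*(3)*conj(1)]
      = (1/24)[(11) + (6) + (21) + (16) + (18)] = 72/24 = 3
  <chi_rho, chi_2> = (1/24)[1*(11)*conj(1) + 6*(1)*conj(-1) + 3*(7)*conj(1) + 8*(2)*conj(1) + 6*(3)*conj(-1)]
      = (1/24)[(11) + (-6) + (21) + (16) + (-18)] = 24/24 = 1
  <chi_rho, chi_3> = (1/24)[1*(11)*conj(2) + 6*(1)*conj(0) + 3*(7)*conj(2) + 8*(2)*conj(-1) + 6*(3)*conj(0)]
      = (1/24)[(22) + (0) + (42) + (-16) + (0)] = 48/24 = 2
  <chi_rho, chi_4> = (1/24)[1*(11)*conj(3) + 6*(1)*conj(1) + 3*(7)*conj(-1) + 8*(2)*conj(0) + 6*(3)*conj(-1)]
      = (1/24)[(33) + (6) + (-21) + (0) + (-18)] = 0/24 = 0
  <chi_rho, chi_5> = (1/24)[1*(11)*conj(3) + 6*(1)*conj(-1) + 3*(7)*conj(-1) + 8*(2)*conj(0) + 6*(3)*conj(1)]
      = (1/24)[(33) + (-6) + (-21) + (0) + (18)] = 24/24 = 1
Dimension check: dim(rho) = sum (mult * dim) = 3*1 + 1*1 + 2*2 + 0*3 + 1*3 = 11 = chi_rho(e) = 11.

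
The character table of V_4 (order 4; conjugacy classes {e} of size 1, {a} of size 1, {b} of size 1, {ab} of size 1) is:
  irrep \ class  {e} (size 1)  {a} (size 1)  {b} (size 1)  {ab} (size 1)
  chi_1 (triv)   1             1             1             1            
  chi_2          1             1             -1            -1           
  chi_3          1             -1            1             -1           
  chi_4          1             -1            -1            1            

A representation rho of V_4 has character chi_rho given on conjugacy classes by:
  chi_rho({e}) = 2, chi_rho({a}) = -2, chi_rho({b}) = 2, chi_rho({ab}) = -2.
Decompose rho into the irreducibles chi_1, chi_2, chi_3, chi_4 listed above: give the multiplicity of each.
Multiplicities: chi_1: 0, chi_2: 0, chi_3: 2, chi_4: 0.

Why: Use <chi_rho, chi> = (1/|G|) sum_C |C| * chi_rho(C) * conj(chi(C)) with |G| = 4 for each irreducible chi in the table:
  <chi_rho, chi_1> = (1/4)[1*(2)*conj(1) + 1*(-2)*conj(1) + 1*(2)*conj(1) + 1*(-2)*conj(1)]
      = (1/4)[(2) + (-2) + (2) + (-2)] = 0/4 = 0
  <chi_rho, chi_2> = (1/4)[1*(2)*conj(1) + 1*(-2)*conj(1) + 1*(2)*conj(-1) + 1*(-2)*conj(-1)]
      = (1/4)[(2) + (-2) + (-2) + (2)] = 0/4 = 0
  <chi_rho, chi_3> = (1/4)[1*(2)*conj(1) + 1*(-2)*conj(-1) + 1*(2)*conj(1) + 1*(-2)*conj(-1)]
      = (1/4)[(2) + (2) + (2) + (2)] = 8/4 = 2
  <chi_rho, chi_4> = (1/4)[1*(2)*conj(1) + 1*(-2)*conj(-1) + 1*(2)*conj(-1) + 1*(-2)*conj(1)]
      = (1/4)[(2) + (2) + (-2) + (-2)] = 0/4 = 0
Dimension check: dim(rho) = sum (mult * dim) = 0*1 + 0*1 + 2*1 + 0*1 = 2 = chi_rho(e) = 2.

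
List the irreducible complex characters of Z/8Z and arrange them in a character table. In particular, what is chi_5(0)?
Character table of Z/8Z (irreps indexed chi_0,...,chi_7 with chi_k(m) = zeta_8^(k*m), zeta_8 = exp(2*pi*i/8)):
  irrep \ class  {0} (size 1)  {1} (size 1)    {2} (size 1)  {3} (size 1)    {4} (size 1)  {5} (size 1)    {6} (size 1)  {7} (size 1)  
  chi_0          1             1               1             1               1             1               1             1             
  chi_1          1             exp(I*pi/4)     I             exp(3*I*pi/4)   -1            exp(-3*I*pi/4)  -I            exp(-I*pi/4)  
  chi_2          1             I               -1            -I              1             I               -1            -I            
  chi_3          1             exp(3*I*pi/4)   -I            exp(I*pi/4)     -1            exp(-I*pi/4)    I             exp(-3*I*pi/4)
  chi_4          1             -1              1             -1              1             -1              1             -1            
  chi_5          1             exp(-3*I*pi/4)  I             exp(-I*pi/4)    -1            exp(I*pi/4)     -I            exp(3*I*pi/4) 
  chi_6          1             -I              -1            I               1             -I              -1            I             
  chi_7          1             exp(-I*pi/4)    -I            exp(-3*I*pi/4)  -1            exp(3*I*pi/4)   I             exp(I*pi/4)   

Spot check: chi_5(0) = zeta_8^(5*0) = zeta_8^0 = 1.

Why: Z/8Z is abelian, so all 8 irreducible complex representations are 1-dimensional. They are given by chi_k(m) = zeta_8^(k*m) for k = 0,...,7. Row orthogonality: sum_m chi_k(m) conj(chi_l(m)) = 8 * [k = l].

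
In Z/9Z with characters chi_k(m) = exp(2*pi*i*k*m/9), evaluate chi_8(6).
chi_8(6) = zeta_9^48 = exp(2*I*pi/3)

Argument: chi_8(6) = zeta_9^(8*6) = zeta_9^48. Since zeta_9^9 = 1, this equals zeta_9^3 = exp(2*pi*i*3/9) = exp(2*I*pi/3).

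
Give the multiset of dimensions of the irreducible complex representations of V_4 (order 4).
Dimensions: 1, 1, 1, 1

Explanation: There are 4 irreducibles (= number of conjugacy classes). Their dimensions d_i satisfy sum d_i^2 = |G| = 4: 1 + 1 + 1 + 1 = 4.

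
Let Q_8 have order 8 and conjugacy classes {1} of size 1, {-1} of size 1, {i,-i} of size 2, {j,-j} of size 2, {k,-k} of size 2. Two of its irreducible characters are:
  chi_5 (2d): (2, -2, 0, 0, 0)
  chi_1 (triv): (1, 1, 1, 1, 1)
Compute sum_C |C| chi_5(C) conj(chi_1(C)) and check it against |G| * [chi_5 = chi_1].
Sum = 0; so <chi_5, chi_1> = 0 (distinct irreducibles are orthogonal).

Derivation: Compute term by term over conjugacy classes (|C| * chi_5(C) * conj(chi_1(C))):
  1*(2)*conj(1) + 1*(-2)*conj(1) + 2*(0)*conj(1) + 2*(0)*conj(1) + 2*(0)*conj(1)
  = (2) + (-2) + (0) + (0) + (0)
  = 0.
Dividing by |G| = 8 gives 0/8 = 0, matching the row-orthogonality relation <chi_5, chi_1> = [chi_5 = chi_1].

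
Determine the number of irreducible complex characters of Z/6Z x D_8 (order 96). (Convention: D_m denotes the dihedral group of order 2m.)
42

Explanation: The number of irreducible complex representations of a finite group equals its number of conjugacy classes. For a direct product, #classes(G x H) = #classes(G) * #classes(H). Z/6Z has 6 classes (abelian), D_8 has 7 classes, so 6 * 7 = 42, so Z/6Z x D_8 (order 96) has exactly 42 irreducible complex representations.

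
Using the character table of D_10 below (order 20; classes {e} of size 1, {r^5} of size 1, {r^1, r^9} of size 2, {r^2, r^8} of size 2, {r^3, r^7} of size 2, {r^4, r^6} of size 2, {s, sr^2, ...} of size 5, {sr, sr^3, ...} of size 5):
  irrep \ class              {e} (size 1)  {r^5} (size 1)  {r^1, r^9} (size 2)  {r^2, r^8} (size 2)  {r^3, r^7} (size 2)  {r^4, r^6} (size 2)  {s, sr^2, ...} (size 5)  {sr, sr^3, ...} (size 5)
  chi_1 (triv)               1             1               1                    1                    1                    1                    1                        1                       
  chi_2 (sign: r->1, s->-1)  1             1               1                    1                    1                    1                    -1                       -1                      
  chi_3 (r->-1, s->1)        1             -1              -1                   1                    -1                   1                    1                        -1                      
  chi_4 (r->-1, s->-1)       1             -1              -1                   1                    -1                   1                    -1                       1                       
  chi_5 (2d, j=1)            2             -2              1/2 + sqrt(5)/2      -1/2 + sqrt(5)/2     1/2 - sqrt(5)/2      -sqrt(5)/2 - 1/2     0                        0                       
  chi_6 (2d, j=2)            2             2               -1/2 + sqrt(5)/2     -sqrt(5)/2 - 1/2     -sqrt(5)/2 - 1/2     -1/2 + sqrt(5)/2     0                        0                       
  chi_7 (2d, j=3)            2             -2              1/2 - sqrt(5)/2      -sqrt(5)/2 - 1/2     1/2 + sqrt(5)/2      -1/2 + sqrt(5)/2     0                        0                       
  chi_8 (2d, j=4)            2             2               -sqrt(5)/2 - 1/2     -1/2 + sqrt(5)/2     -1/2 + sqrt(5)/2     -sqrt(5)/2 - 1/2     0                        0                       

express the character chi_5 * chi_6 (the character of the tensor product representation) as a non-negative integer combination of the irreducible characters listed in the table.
chi_5 tensor chi_6 = chi_5 + chi_7 (all other irreducibles have multiplicity 0).

Argument: The character of a tensor product is the pointwise product (chi_5 * chi_6)(C) = chi_5(C) * chi_6(C):
  {e}: (2)*(2), {r^5}: (-2)*(2), {r^1, r^9}: (1/2 + sqrt(5)/2)*(-1/2 + sqrt(5)/2), {r^2, r^8}: (-1/2 + sqrt(5)/2)*(-sqrt(5)/2 - 1/2), {r^3, r^7}: (1/2 - sqrt(5)/2)*(-sqrt(5)/2 - 1/2), {r^4, r^6}: (-sqrt(5)/2 - 1/2)*(-1/2 + sqrt(5)/2), {s, sr^2, ...}: (0)*(0), {sr, sr^3, ...}: (0)*(0)
so (chi_5 * chi_6) takes values
  {e} -> 4, {r^5} -> -4, {r^1, r^9} -> 1, {r^2, r^8} -> -1, {r^3, r^7} -> 1, {r^4, r^6} -> -1, {s, sr^2, ...} -> 0, {sr, sr^3, ...} -> 0.
Now take the inner product of this character with each irreducible chi from the table, <chi_5*chi_6, chi> = (1/20) sum_C |C| (chi_5*chi_6)(C) conj(chi(C)):
  <chi_5*chi_6, chi_1> = (1/20)[1*(4)*conj(1) + 1*(-4)*conj(1) + 2*(1)*conj(1) + 2*(-1)*conj(1) + 2*(1)*conj(1) + 2*(-1)*conj(1) + 5*(0)*conj(1) + 5*(0)*conj(1)]
      = (1/20)[(4) + (-4) + (2) + (-2) + (2) + (-2) + (0) + (0)] = 0/20 = 0
  <chi_5*chi_6, chi_2> = (1/20)[1*(4)*conj(1) + 1*(-4)*conj(1) + 2*(1)*conj(1) + 2*(-1)*conj(1) + 2*(1)*conj(1) + 2*(-1)*conj(1) + 5*(0)*conj(-1) + 5*(0)*conj(-1)]
      = (1/20)[(4) + (-4) + (2) + (-2) + (2) + (-2) + (0) + (0)] = 0/20 = 0
  <chi_5*chi_6, chi_3> = (1/20)[1*(4)*conj(1) + 1*(-4)*conj(-1) + 2*(1)*conj(-1) + 2*(-1)*conj(1) + 2*(1)*conj(-1) + 2*(-1)*conj(1) + 5*(0)*conj(1) + 5*(0)*conj(-1)]
      = (1/20)[(4) + (4) + (-2) + (-2) + (-2) + (-2) + (0) + (0)] = 0/20 = 0
  <chi_5*chi_6, chi_4> = (1/20)[1*(4)*conj(1) + 1*(-4)*conj(-1) + 2*(1)*conj(-1) + 2*(-1)*conj(1) + 2*(1)*conj(-1) + 2*(-1)*conj(1) + 5*(0)*conj(-1) + 5*(0)*conj(1)]
      = (1/20)[(4) + (4) + (-2) + (-2) + (-2) + (-2) + (0) + (0)] = 0/20 = 0
  <chi_5*chi_6, chi_5> = (1/20)[1*(4)*conj(2) + 1*(-4)*conj(-2) + 2*(1)*conj(1/2 + sqrt(5)/2) + 2*(-1)*conj(-1/2 + sqrt(5)/2) + 2*(1)*conj(1/2 - sqrt(5)/2) + 2*(-1)*conj(-sqrt(5)/2 - 1/2) + 5*(0)*conj(0) + 5*(0)*conj(0)]
      = (1/20)[(8) + (8) + (1 + sqrt(5)) + (1 - sqrt(5)) + (1 - sqrt(5)) + (1 + sqrt(5)) + (0) + (0)] = 20/20 = 1
  <chi_5*chi_6, chi_6> = (1/20)[1*(4)*conj(2) + 1*(-4)*conj(2) + 2*(1)*conj(-1/2 + sqrt(5)/2) + 2*(-1)*conj(-sqrt(5)/2 - 1/2) + 2*(1)*conj(-sqrt(5)/2 - 1/2) + 2*(-1)*conj(-1/2 + sqrt(5)/2) + 5*(0)*conj(0) + 5*(0)*conj(0)]
      = (1/20)[(8) + (-8) + (-1 + sqrt(5)) + (1 + sqrt(5)) + (-sqrt(5) - 1) + (1 - sqrt(5)) + (0) + (0)] = 0/20 = 0
  <chi_5*chi_6, chi_7> = (1/20)[1*(4)*conj(2) + 1*(-4)*conj(-2) + 2*(1)*conj(1/2 - sqrt(5)/2) + 2*(-1)*conj(-sqrt(5)/2 - 1/2) + 2*(1)*conj(1/2 + sqrt(5)/2) + 2*(-1)*conj(-1/2 + sqrt(5)/2) + 5*(0)*conj(0) + 5*(0)*conj(0)]
      = (1/20)[(8) + (8) + (1 - sqrt(5)) + (1 + sqrt(5)) + (1 + sqrt(5)) + (1 - sqrt(5)) + (0) + (0)] = 20/20 = 1
  <chi_5*chi_6, chi_8> = (1/20)[1*(4)*conj(2) + 1*(-4)*conj(2) + 2*(1)*conj(-sqrt(5)/2 - 1/2) + 2*(-1)*conj(-1/2 + sqrt(5)/2) + 2*(1)*conj(-1/2 + sqrt(5)/2) + 2*(-1)*conj(-sqrt(5)/2 - 1/2) + 5*(0)*conj(0) + 5*(0)*conj(0)]
      = (1/20)[(8) + (-8) + (-sqrt(5) - 1) + (1 - sqrt(5)) + (-1 + sqrt(5)) + (1 + sqrt(5)) + (0) + (0)] = 0/20 = 0
Hence the multiplicities are chi_5: 1, chi_7: 1. Dimension check: dim(chi_5)*dim(chi_6) = 2*2 = 4 and sum (mult * dim) = 1*2 + 1*2 = 4.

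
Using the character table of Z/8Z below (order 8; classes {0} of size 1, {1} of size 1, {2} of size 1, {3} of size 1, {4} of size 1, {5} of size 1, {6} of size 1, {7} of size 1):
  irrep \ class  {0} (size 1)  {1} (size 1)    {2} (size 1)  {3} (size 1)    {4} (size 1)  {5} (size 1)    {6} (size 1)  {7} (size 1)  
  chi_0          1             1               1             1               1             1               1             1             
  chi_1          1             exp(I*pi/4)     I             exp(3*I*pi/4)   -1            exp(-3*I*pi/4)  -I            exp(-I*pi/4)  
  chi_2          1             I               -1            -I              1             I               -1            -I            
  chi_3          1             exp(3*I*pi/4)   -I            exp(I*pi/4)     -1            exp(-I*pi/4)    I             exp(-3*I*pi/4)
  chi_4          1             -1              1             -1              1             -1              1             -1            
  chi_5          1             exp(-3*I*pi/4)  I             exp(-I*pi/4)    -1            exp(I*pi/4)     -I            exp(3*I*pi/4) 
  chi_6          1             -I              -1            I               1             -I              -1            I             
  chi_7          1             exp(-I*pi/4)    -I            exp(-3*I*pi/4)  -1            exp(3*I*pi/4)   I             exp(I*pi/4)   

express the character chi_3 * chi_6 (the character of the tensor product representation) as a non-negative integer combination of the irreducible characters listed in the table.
chi_3 tensor chi_6 = chi_1 (all other irreducibles have multiplicity 0).

Proof sketch: The character of a tensor product is the pointwise product (chi_3 * chi_6)(C) = chi_3(C) * chi_6(C):
  {0}: (1)*(1), {1}: (exp(3*I*pi/4))*(-I), {2}: (-I)*(-1), {3}: (exp(I*pi/4))*(I), {4}: (-1)*(1), {5}: (exp(-I*pi/4))*(-I), {6}: (I)*(-1), {7}: (exp(-3*I*pi/4))*(I)
so (chi_3 * chi_6) takes values
  {0} -> 1, {1} -> -exp(-3*I*pi/4), {2} -> I, {3} -> exp(3*I*pi/4), {4} -> -1, {5} -> -exp(I*pi/4), {6} -> -I, {7} -> exp(-I*pi/4).
Now take the inner product of this character with each irreducible chi from the table, <chi_3*chi_6, chi> = (1/8) sum_C |C| (chi_3*chi_6)(C) conj(chi(C)):
  <chi_3*chi_6, chi_0> = (1/8)[1*(1)*conj(1) + 1*(-exp(-3*I*pi/4))*conj(1) + 1*(I)*conj(1) + 1*(exp(3*I*pi/4))*conj(1) + 1*(-1)*conj(1) + 1*(-exp(I*pi/4))*conj(1) + 1*(-I)*conj(1) + 1*(exp(-I*pi/4))*conj(1)]
      = (1/8)[(1) + (-exp(-3*I*pi/4)) + (I) + (exp(3*I*pi/4)) + (-1) + (-exp(I*pi/4)) + (-I) + (exp(-I*pi/4))] = 0/8 = 0
  <chi_3*chi_6, chi_1> = (1/8)[1*(1)*conj(1) + 1*(-exp(-3*I*pi/4))*conj(exp(I*pi/4)) + 1*(I)*conj(I) + 1*(exp(3*I*pi/4))*conj(exp(3*I*pi/4)) + 1*(-1)*conj(-1) + 1*(-exp(I*pi/4))*conj(exp(-3*I*pi/4)) + 1*(-I)*conj(-I) + 1*(exp(-I*pi/4))*conj(exp(-I*pi/4))]
      = (1/8)[(1) + (1) + (1) + (1) + (1) + (1) + (1) + (1)] = 8/8 = 1
  <chi_3*chi_6, chi_2> = (1/8)[1*(1)*conj(1) + 1*(-exp(-3*I*pi/4))*conj(I) + 1*(I)*conj(-1) + 1*(exp(3*I*pi/4))*conj(-I) + 1*(-1)*conj(1) + 1*(-exp(I*pi/4))*conj(I) + 1*(-I)*conj(-1) + 1*(exp(-I*pi/4))*conj(-I)]
      = (1/8)[(1) + (exp(-I*pi/4)) + (-I) + (exp(-3*I*pi/4)) + (-1) + (exp(3*I*pi/4)) + (I) + (exp(I*pi/4))] = 0/8 = 0
  <chi_3*chi_6, chi_3> = (1/8)[1*(1)*conj(1) + 1*(-exp(-3*I*pi/4))*conj(exp(3*I*pi/4)) + 1*(I)*conj(-I) + 1*(exp(3*I*pi/4))*conj(exp(I*pi/4)) + 1*(-1)*conj(-1) + 1*(-exp(I*pi/4))*conj(exp(-I*pi/4)) + 1*(-I)*conj(I) + 1*(exp(-I*pi/4))*conj(exp(-3*I*pi/4))]
      = (1/8)[(1) + (-I) + (-1) + (I) + (1) + (-I) + (-1) + (I)] = 0/8 = 0
  <chi_3*chi_6, chi_4> = (1/8)[1*(1)*conj(1) + 1*(-exp(-3*I*pi/4))*conj(-1) + 1*(I)*conj(1) + 1*(exp(3*I*pi/4))*conj(-1) + 1*(-1)*conj(1) + 1*(-exp(I*pi/4))*conj(-1) + 1*(-I)*conj(1) + 1*(exp(-I*pi/4))*conj(-1)]
      = (1/8)[(1) + (exp(-3*I*pi/4)) + (I) + (-exp(3*I*pi/4)) + (-1) + (exp(I*pi/4)) + (-I) + (-exp(-I*pi/4))] = 0/8 = 0
  <chi_3*chi_6, chi_5> = (1/8)[1*(1)*conj(1) + 1*(-exp(-3*I*pi/4))*conj(exp(-3*I*pi/4)) + 1*(I)*conj(I) + 1*(exp(3*I*pi/4))*conj(exp(-I*pi/4)) + 1*(-1)*conj(-1) + 1*(-exp(I*pi/4))*conj(exp(I*pi/4)) + 1*(-I)*conj(-I) + 1*(exp(-I*pi/4))*conj(exp(3*I*pi/4))]
      = (1/8)[(1) + (-1) + (1) + (-1) + (1) + (-1) + (1) + (-1)] = 0/8 = 0
  <chi_3*chi_6, chi_6> = (1/8)[1*(1)*conj(1) + 1*(-exp(-3*I*pi/4))*conj(-I) + 1*(I)*conj(-1) + 1*(exp(3*I*pi/4))*conj(I) + 1*(-1)*conj(1) + 1*(-exp(I*pi/4))*conj(-I) + 1*(-I)*conj(-1) + 1*(exp(-I*pi/4))*conj(I)]
      = (1/8)[(1) + (-exp(-I*pi/4)) + (-I) + (-exp(-3*I*pi/4)) + (-1) + (-exp(3*I*pi/4)) + (I) + (-exp(I*pi/4))] = 0/8 = 0
  <chi_3*chi_6, chi_7> = (1/8)[1*(1)*conj(1) + 1*(-exp(-3*I*pi/4))*conj(exp(-I*pi/4)) + 1*(I)*conj(-I) + 1*(exp(3*I*pi/4))*conj(exp(-3*I*pi/4)) + 1*(-1)*conj(-1) + 1*(-exp(I*pi/4))*conj(exp(3*I*pi/4)) + 1*(-I)*conj(I) + 1*(exp(-I*pi/4))*conj(exp(I*pi/4))]
      = (1/8)[(1) + (I) + (-1) + (-I) + (1) + (I) + (-1) + (-I)] = 0/8 = 0
(Exp terms are combined using exp(i*s)*conj(exp(i*t)) = exp(i*(s-t)), and sums of them are collapsed using the identity that for every m > 1 the m distinct m-th roots of unity sum to 0, e.g. 1 + exp(2*I*pi/3) + exp(-2*I*pi/3) = 0.)
Hence the multiplicities are chi_1: 1. Dimension check: dim(chi_3)*dim(chi_6) = 1*1 = 1 and sum (mult * dim) = 1*1 = 1.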